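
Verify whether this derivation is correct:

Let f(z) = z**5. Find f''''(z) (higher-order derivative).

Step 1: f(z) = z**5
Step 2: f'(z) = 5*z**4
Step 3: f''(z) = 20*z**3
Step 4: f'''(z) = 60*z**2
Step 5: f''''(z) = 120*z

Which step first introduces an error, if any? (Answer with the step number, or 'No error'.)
No error

All steps in this derivation are correct.
The final answer f''''(z) = 120*z is valid.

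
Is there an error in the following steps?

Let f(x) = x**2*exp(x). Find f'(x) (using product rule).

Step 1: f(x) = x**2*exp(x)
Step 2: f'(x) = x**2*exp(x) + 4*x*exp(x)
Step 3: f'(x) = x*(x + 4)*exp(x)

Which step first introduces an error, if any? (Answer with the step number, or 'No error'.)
Step 2

Step 2 is incorrect due to a wrong coefficient.
The step shows: x**2*exp(x) + 4*x*exp(x)
The correct value should be: x**2*exp(x) + 2*x*exp(x)

Explanation: The coefficient 2 was incorrectly written as 4: the term 2*x*exp(x) was incorrectly written as 4*x*exp(x)
The later steps are derived from this incorrect expression, so the error originates in Step 2.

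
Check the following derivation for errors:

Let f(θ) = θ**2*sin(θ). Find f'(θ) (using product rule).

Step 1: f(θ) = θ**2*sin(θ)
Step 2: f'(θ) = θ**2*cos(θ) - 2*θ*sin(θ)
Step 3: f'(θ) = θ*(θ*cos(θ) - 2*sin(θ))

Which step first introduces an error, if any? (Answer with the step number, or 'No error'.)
Step 2

Step 2 is incorrect due to a sign flip.
The step shows: θ**2*cos(θ) - 2*θ*sin(θ)
The correct value should be: θ**2*cos(θ) + 2*θ*sin(θ)

Explanation: The sign of one term was flipped: the term 2*θ*sin(θ) was incorrectly written as -2*θ*sin(θ)
The later steps are derived from this incorrect expression, so the error originates in Step 2.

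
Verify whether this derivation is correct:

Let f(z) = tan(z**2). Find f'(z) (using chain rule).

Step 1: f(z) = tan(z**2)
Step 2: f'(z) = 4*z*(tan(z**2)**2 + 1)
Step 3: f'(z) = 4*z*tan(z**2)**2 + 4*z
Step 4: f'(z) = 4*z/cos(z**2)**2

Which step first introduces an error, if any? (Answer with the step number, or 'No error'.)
Step 2

Step 2 is incorrect due to a wrong coefficient.
The step shows: 4*z*(tan(z**2)**2 + 1)
The correct value should be: 2*z*(tan(z**2)**2 + 1)

Explanation: The coefficient 2 was incorrectly written as 4: the term 2*z*(tan(z**2)**2 + 1) was incorrectly written as 4*z*(tan(z**2)**2 + 1)
The later steps are derived from this incorrect expression, so the error originates in Step 2.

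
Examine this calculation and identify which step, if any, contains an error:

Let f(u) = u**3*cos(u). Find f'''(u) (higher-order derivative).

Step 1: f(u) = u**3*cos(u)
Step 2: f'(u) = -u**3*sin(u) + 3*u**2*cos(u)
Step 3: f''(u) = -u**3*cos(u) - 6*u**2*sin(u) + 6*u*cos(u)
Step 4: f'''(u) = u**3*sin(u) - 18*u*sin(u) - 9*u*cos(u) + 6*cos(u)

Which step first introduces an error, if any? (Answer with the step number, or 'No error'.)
Step 4

Step 4 is incorrect due to a wrong exponent.
The step shows: u**3*sin(u) - 18*u*sin(u) - 9*u*cos(u) + 6*cos(u)
The correct value should be: u**3*sin(u) - 9*u**2*cos(u) - 18*u*sin(u) + 6*cos(u)

Explanation: The exponent 2 on u was incorrectly written as 1: the term -9*u**2*cos(u) was incorrectly written as -9*u*cos(u)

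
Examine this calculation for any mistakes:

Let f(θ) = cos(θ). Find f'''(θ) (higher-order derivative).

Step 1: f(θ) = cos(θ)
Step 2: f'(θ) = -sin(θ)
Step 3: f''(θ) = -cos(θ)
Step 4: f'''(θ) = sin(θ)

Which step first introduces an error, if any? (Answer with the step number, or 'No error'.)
No error

All steps in this derivation are correct.
The final answer f'''(θ) = sin(θ) is valid.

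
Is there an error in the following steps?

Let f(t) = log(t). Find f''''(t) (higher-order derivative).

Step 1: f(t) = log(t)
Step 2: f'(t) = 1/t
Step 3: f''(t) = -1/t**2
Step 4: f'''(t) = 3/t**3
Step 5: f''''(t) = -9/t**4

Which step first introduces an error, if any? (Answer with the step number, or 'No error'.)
Step 4

Step 4 is incorrect due to a wrong coefficient.
The step shows: 3/t**3
The correct value should be: 2/t**3

Explanation: The coefficient 2 was incorrectly written as 3: the term 2/t**3 was incorrectly written as 3/t**3
The later steps are derived from this incorrect expression, so the error originates in Step 4.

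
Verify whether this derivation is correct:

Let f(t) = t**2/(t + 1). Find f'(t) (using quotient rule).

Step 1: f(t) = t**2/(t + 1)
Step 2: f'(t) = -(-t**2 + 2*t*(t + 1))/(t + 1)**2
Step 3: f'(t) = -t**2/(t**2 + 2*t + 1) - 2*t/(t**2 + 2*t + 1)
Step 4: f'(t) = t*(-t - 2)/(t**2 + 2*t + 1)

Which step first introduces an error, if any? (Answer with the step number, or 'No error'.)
Step 2

Step 2 is incorrect due to a sign flip.
The step shows: -(-t**2 + 2*t*(t + 1))/(t + 1)**2
The correct value should be: (-t**2 + 2*t*(t + 1))/(t + 1)**2

Explanation: The sign of the whole expression was flipped: the term (-t**2 + 2*t*(t + 1))/(t + 1)**2 was incorrectly written as -(-t**2 + 2*t*(t + 1))/(t + 1)**2
The later steps are derived from this incorrect expression, so the error originates in Step 2.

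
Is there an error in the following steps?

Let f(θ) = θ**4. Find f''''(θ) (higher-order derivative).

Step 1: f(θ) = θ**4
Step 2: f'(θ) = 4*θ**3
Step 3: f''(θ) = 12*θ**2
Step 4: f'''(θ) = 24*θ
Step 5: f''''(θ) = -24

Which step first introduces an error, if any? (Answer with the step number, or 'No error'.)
Step 5

Step 5 is incorrect due to a sign flip.
The step shows: -24
The correct value should be: 24

Explanation: The sign of the whole expression was flipped: the term 24 was incorrectly written as -24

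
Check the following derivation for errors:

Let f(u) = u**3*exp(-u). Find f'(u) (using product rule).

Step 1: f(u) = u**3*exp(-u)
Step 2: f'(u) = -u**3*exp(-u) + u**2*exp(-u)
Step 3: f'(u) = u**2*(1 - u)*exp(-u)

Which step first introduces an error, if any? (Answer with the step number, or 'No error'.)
Step 2

Step 2 is incorrect due to a wrong coefficient.
The step shows: -u**3*exp(-u) + u**2*exp(-u)
The correct value should be: -u**3*exp(-u) + 3*u**2*exp(-u)

Explanation: The coefficient 3 was incorrectly written as 1: the term 3*u**2*exp(-u) was incorrectly written as u**2*exp(-u)
The later steps are derived from this incorrect expression, so the error originates in Step 2.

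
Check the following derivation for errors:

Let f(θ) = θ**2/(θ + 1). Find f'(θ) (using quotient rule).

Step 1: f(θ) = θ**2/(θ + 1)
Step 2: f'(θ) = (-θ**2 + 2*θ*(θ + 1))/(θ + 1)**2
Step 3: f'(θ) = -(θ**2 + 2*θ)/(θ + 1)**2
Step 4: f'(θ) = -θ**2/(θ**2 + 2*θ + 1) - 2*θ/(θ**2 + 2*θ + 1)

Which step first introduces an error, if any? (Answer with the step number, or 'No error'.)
Step 3

Step 3 is incorrect due to a sign flip.
The step shows: -(θ**2 + 2*θ)/(θ + 1)**2
The correct value should be: (θ**2 + 2*θ)/(θ + 1)**2

Explanation: The sign of the whole expression was flipped: the term (θ**2 + 2*θ)/(θ + 1)**2 was incorrectly written as -(θ**2 + 2*θ)/(θ + 1)**2
The later steps are derived from this incorrect expression, so the error originates in Step 3.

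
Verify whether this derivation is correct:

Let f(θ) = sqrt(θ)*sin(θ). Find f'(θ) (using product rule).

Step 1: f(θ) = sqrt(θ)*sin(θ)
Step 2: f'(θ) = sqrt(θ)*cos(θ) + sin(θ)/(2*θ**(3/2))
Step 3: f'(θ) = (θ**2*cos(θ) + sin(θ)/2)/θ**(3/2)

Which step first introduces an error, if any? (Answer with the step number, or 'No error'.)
Step 2

Step 2 is incorrect due to a wrong exponent.
The step shows: sqrt(θ)*cos(θ) + sin(θ)/(2*θ**(3/2))
The correct value should be: sqrt(θ)*cos(θ) + sin(θ)/(2*sqrt(θ))

Explanation: The exponent -1/2 on θ was incorrectly written as -3/2: the term sin(θ)/(2*sqrt(θ)) was incorrectly written as sin(θ)/(2*θ**(3/2))
The later steps are derived from this incorrect expression, so the error originates in Step 2.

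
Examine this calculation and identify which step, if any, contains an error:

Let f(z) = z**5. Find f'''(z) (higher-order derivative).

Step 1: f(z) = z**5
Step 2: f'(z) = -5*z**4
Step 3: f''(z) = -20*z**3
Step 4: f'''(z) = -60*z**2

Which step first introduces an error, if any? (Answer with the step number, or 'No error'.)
Step 2

Step 2 is incorrect due to a sign flip.
The step shows: -5*z**4
The correct value should be: 5*z**4

Explanation: The sign of the whole expression was flipped: the term 5*z**4 was incorrectly written as -5*z**4
The later steps are derived from this incorrect expression, so the error originates in Step 2.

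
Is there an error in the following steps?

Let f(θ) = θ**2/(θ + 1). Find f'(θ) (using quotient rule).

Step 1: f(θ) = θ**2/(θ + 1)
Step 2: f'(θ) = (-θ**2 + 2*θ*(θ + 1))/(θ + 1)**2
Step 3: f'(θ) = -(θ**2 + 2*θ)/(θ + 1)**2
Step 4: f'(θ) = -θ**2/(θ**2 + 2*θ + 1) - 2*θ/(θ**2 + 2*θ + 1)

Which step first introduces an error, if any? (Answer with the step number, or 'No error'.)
Step 3

Step 3 is incorrect due to a sign flip.
The step shows: -(θ**2 + 2*θ)/(θ + 1)**2
The correct value should be: (θ**2 + 2*θ)/(θ + 1)**2

Explanation: The sign of the whole expression was flipped: the term (θ**2 + 2*θ)/(θ + 1)**2 was incorrectly written as -(θ**2 + 2*θ)/(θ + 1)**2
The later steps are derived from this incorrect expression, so the error originates in Step 3.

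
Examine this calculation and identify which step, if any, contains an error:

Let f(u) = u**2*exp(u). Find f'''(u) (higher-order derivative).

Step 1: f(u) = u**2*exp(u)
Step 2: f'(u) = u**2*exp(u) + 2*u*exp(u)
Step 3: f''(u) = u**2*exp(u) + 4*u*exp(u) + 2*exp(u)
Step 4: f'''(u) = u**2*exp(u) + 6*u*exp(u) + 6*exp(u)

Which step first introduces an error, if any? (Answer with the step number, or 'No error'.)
No error

All steps in this derivation are correct.
The final answer f'''(u) = u**2*exp(u) + 6*u*exp(u) + 6*exp(u) is valid.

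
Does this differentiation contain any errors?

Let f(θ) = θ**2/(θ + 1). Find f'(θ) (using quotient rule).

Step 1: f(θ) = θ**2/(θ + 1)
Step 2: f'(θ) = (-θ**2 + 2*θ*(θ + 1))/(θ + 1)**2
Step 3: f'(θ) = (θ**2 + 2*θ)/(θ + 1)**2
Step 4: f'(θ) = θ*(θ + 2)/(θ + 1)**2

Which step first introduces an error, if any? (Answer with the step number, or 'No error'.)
No error

All steps in this derivation are correct.
The final answer f'(θ) = θ*(θ + 2)/(θ + 1)**2 is valid.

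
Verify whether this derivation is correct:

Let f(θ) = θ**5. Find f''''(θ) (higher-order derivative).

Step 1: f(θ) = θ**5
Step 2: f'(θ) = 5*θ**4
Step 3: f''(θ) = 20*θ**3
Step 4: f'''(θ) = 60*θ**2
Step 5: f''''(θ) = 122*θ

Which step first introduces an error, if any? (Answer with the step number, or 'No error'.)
Step 5

Step 5 is incorrect due to a wrong coefficient.
The step shows: 122*θ
The correct value should be: 120*θ

Explanation: The coefficient 120 was incorrectly written as 122: the term 120*θ was incorrectly written as 122*θ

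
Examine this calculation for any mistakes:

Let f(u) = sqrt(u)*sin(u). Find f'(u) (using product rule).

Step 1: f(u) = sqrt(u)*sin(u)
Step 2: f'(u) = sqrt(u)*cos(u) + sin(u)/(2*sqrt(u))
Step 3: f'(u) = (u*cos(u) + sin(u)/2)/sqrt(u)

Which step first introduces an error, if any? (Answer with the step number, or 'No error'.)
No error

All steps in this derivation are correct.
The final answer f'(u) = (u*cos(u) + sin(u)/2)/sqrt(u) is valid.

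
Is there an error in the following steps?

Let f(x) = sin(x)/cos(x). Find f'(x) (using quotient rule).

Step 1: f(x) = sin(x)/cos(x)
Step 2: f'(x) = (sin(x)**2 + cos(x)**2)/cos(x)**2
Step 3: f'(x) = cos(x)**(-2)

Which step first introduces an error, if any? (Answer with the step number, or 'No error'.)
No error

All steps in this derivation are correct.
The final answer f'(x) = cos(x)**(-2) is valid.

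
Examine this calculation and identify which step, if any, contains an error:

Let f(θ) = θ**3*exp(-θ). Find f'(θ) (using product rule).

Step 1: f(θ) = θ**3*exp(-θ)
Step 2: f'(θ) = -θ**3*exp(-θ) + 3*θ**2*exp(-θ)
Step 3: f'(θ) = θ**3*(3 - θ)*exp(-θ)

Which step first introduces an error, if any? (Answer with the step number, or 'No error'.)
Step 3

Step 3 is incorrect due to a wrong exponent.
The step shows: θ**3*(3 - θ)*exp(-θ)
The correct value should be: θ**2*(3 - θ)*exp(-θ)

Explanation: The exponent 2 on θ was incorrectly written as 3: the term θ**2*(3 - θ)*exp(-θ) was incorrectly written as θ**3*(3 - θ)*exp(-θ)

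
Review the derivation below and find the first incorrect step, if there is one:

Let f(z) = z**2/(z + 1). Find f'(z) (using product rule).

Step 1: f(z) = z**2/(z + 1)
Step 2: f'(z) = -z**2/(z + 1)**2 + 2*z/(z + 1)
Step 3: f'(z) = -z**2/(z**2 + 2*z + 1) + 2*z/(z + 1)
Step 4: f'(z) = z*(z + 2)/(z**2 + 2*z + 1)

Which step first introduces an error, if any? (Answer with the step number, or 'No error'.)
No error

All steps in this derivation are correct.
The final answer f'(z) = z*(z + 2)/(z**2 + 2*z + 1) is valid.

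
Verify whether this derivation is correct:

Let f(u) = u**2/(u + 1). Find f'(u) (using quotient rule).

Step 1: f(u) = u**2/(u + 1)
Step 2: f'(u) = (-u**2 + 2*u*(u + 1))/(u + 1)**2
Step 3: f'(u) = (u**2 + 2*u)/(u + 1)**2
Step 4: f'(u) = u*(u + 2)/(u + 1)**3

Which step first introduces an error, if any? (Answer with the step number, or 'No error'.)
Step 4

Step 4 is incorrect due to a wrong exponent.
The step shows: u*(u + 2)/(u + 1)**3
The correct value should be: u*(u + 2)/(u + 1)**2

Explanation: The exponent -2 on u + 1 was incorrectly written as -3: the term u*(u + 2)/(u + 1)**2 was incorrectly written as u*(u + 2)/(u + 1)**3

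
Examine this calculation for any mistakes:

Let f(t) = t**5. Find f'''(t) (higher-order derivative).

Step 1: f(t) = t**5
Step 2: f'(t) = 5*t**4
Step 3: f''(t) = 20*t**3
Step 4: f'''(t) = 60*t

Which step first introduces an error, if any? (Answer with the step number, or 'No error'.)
Step 4

Step 4 is incorrect due to a wrong exponent.
The step shows: 60*t
The correct value should be: 60*t**2

Explanation: The exponent 2 on t was incorrectly written as 1: the term 60*t**2 was incorrectly written as 60*t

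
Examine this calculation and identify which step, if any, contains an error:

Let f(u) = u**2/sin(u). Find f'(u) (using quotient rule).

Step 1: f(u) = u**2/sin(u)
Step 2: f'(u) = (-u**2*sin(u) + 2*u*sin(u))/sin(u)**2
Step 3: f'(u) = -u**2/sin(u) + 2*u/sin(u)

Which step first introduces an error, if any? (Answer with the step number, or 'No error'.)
Step 2

Step 2 is incorrect due to a wrong trig function.
The step shows: (-u**2*sin(u) + 2*u*sin(u))/sin(u)**2
The correct value should be: (-u**2*cos(u) + 2*u*sin(u))/sin(u)**2

Explanation: cos(u) was incorrectly written as sin(u): the term (-u**2*cos(u) + 2*u*sin(u))/sin(u)**2 was incorrectly written as (-u**2*sin(u) + 2*u*sin(u))/sin(u)**2
The later steps are derived from this incorrect expression, so the error originates in Step 2.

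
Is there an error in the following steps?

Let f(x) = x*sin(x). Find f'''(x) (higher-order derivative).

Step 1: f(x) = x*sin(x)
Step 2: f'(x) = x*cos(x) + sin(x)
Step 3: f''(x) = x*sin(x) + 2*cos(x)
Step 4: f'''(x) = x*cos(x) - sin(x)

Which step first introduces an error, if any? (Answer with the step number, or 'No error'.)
Step 3

Step 3 is incorrect due to a sign flip.
The step shows: x*sin(x) + 2*cos(x)
The correct value should be: -x*sin(x) + 2*cos(x)

Explanation: The sign of one term was flipped: the term -x*sin(x) was incorrectly written as x*sin(x)
The later steps are derived from this incorrect expression, so the error originates in Step 3.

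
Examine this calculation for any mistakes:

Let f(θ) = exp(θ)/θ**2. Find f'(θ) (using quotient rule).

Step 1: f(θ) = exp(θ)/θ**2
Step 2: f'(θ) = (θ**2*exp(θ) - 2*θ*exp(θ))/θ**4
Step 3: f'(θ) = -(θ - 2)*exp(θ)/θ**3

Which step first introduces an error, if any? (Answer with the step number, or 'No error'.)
Step 3

Step 3 is incorrect due to a sign flip.
The step shows: -(θ - 2)*exp(θ)/θ**3
The correct value should be: (θ - 2)*exp(θ)/θ**3

Explanation: The sign of the whole expression was flipped: the term (θ - 2)*exp(θ)/θ**3 was incorrectly written as -(θ - 2)*exp(θ)/θ**3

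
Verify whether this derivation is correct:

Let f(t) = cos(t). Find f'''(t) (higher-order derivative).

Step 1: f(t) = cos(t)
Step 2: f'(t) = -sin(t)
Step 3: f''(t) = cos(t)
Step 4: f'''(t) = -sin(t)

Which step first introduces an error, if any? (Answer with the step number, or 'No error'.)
Step 3

Step 3 is incorrect due to a sign flip.
The step shows: cos(t)
The correct value should be: -cos(t)

Explanation: The sign of the whole expression was flipped: the term -cos(t) was incorrectly written as cos(t)
The later steps are derived from this incorrect expression, so the error originates in Step 3.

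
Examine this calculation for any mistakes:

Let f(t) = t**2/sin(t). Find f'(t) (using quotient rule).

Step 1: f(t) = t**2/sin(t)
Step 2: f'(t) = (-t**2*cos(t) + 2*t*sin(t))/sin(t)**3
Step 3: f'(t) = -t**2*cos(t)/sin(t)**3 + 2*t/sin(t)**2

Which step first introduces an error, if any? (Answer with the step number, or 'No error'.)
Step 2

Step 2 is incorrect due to a wrong exponent.
The step shows: (-t**2*cos(t) + 2*t*sin(t))/sin(t)**3
The correct value should be: (-t**2*cos(t) + 2*t*sin(t))/sin(t)**2

Explanation: The exponent -2 on sin(t) was incorrectly written as -3: the term (-t**2*cos(t) + 2*t*sin(t))/sin(t)**2 was incorrectly written as (-t**2*cos(t) + 2*t*sin(t))/sin(t)**3
The later steps are derived from this incorrect expression, so the error originates in Step 2.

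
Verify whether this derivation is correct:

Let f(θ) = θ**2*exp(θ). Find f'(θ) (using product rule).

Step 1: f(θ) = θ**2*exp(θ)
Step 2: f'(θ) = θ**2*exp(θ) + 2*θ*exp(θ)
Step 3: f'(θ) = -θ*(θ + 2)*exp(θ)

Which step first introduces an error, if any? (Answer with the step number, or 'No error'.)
Step 3

Step 3 is incorrect due to a sign flip.
The step shows: -θ*(θ + 2)*exp(θ)
The correct value should be: θ*(θ + 2)*exp(θ)

Explanation: The sign of the whole expression was flipped: the term θ*(θ + 2)*exp(θ) was incorrectly written as -θ*(θ + 2)*exp(θ)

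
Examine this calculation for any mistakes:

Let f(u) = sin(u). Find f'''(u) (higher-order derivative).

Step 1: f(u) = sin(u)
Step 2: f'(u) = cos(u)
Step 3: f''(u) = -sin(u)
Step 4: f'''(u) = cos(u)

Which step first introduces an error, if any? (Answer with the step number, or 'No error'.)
Step 4

Step 4 is incorrect due to a sign flip.
The step shows: cos(u)
The correct value should be: -cos(u)

Explanation: The sign of the whole expression was flipped: the term -cos(u) was incorrectly written as cos(u)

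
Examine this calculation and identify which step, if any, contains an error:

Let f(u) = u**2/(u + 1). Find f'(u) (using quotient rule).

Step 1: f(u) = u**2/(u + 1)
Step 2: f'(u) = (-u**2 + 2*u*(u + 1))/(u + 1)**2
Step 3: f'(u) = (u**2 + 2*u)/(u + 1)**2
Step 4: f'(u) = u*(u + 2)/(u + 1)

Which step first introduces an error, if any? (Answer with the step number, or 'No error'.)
Step 4

Step 4 is incorrect due to a wrong exponent.
The step shows: u*(u + 2)/(u + 1)
The correct value should be: u*(u + 2)/(u + 1)**2

Explanation: The exponent -2 on u + 1 was incorrectly written as -1: the term u*(u + 2)/(u + 1)**2 was incorrectly written as u*(u + 2)/(u + 1)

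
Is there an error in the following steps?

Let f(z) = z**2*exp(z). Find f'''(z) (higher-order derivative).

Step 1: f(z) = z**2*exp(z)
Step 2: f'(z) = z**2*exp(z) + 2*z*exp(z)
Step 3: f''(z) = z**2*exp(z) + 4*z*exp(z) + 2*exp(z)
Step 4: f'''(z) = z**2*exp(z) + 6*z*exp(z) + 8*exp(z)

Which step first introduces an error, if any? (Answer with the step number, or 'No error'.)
Step 4

Step 4 is incorrect due to a wrong coefficient.
The step shows: z**2*exp(z) + 6*z*exp(z) + 8*exp(z)
The correct value should be: z**2*exp(z) + 6*z*exp(z) + 6*exp(z)

Explanation: The coefficient 6 was incorrectly written as 8: the term 6*exp(z) was incorrectly written as 8*exp(z)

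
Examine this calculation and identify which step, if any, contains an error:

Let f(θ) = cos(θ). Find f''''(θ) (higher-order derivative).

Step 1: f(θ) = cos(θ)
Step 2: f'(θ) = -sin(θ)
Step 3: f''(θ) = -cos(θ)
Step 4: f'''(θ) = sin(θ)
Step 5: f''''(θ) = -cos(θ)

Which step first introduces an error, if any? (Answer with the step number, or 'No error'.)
Step 5

Step 5 is incorrect due to a sign flip.
The step shows: -cos(θ)
The correct value should be: cos(θ)

Explanation: The sign of the whole expression was flipped: the term cos(θ) was incorrectly written as -cos(θ)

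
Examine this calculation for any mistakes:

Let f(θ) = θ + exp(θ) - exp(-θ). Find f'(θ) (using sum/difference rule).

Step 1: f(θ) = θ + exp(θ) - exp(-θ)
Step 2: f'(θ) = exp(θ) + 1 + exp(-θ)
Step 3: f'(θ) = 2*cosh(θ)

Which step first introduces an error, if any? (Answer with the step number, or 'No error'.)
Step 3

Step 3 is incorrect due to a dropped term.
The step shows: 2*cosh(θ)
The correct value should be: 2*cosh(θ) + 1

Explanation: A term was dropped: the term 1 was incorrectly omitted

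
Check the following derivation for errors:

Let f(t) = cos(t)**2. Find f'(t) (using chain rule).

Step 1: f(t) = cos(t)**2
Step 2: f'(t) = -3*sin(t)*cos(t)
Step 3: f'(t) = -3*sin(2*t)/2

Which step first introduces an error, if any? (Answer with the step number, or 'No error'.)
Step 2

Step 2 is incorrect due to a wrong coefficient.
The step shows: -3*sin(t)*cos(t)
The correct value should be: -2*sin(t)*cos(t)

Explanation: The coefficient -2 was incorrectly written as -3: the term -2*sin(t)*cos(t) was incorrectly written as -3*sin(t)*cos(t)
The later steps are derived from this incorrect expression, so the error originates in Step 2.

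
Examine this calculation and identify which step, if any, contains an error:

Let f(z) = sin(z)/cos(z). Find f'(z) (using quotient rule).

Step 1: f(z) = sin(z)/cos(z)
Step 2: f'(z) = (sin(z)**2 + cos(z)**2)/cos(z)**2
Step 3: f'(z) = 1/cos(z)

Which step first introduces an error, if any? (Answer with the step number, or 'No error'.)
Step 3

Step 3 is incorrect due to a wrong exponent.
The step shows: 1/cos(z)
The correct value should be: cos(z)**(-2)

Explanation: The exponent -2 on cos(z) was incorrectly written as -1: the term cos(z)**(-2) was incorrectly written as 1/cos(z)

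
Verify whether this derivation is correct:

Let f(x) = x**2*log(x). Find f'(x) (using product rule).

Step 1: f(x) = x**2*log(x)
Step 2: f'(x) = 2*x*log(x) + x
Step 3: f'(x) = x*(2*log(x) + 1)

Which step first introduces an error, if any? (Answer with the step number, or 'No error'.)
No error

All steps in this derivation are correct.
The final answer f'(x) = x*(2*log(x) + 1) is valid.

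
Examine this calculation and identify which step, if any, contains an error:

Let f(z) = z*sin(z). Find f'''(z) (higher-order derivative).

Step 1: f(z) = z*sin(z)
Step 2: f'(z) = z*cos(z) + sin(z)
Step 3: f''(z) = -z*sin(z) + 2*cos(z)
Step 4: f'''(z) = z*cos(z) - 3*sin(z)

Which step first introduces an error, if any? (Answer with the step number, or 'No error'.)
Step 4

Step 4 is incorrect due to a sign flip.
The step shows: z*cos(z) - 3*sin(z)
The correct value should be: -z*cos(z) - 3*sin(z)

Explanation: The sign of one term was flipped: the term -z*cos(z) was incorrectly written as z*cos(z)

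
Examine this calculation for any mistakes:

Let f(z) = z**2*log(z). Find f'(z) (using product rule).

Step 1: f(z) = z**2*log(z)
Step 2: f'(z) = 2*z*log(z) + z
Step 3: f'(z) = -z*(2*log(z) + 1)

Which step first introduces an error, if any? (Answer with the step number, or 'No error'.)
Step 3

Step 3 is incorrect due to a sign flip.
The step shows: -z*(2*log(z) + 1)
The correct value should be: z*(2*log(z) + 1)

Explanation: The sign of the whole expression was flipped: the term z*(2*log(z) + 1) was incorrectly written as -z*(2*log(z) + 1)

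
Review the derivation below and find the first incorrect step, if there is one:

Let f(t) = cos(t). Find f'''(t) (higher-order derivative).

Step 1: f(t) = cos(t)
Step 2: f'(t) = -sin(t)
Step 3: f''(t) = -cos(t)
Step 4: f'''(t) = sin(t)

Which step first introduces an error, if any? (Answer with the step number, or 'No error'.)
No error

All steps in this derivation are correct.
The final answer f'''(t) = sin(t) is valid.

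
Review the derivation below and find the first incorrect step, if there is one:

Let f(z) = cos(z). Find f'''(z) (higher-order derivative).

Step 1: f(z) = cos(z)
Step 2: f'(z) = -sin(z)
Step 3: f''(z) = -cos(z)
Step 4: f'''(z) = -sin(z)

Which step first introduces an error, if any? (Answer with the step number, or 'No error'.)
Step 4

Step 4 is incorrect due to a sign flip.
The step shows: -sin(z)
The correct value should be: sin(z)

Explanation: The sign of the whole expression was flipped: the term sin(z) was incorrectly written as -sin(z)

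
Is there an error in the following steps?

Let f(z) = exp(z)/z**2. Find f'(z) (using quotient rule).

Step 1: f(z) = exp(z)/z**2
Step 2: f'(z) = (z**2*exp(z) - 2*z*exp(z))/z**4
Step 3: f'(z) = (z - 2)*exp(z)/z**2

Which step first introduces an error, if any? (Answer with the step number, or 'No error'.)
Step 3

Step 3 is incorrect due to a wrong exponent.
The step shows: (z - 2)*exp(z)/z**2
The correct value should be: (z - 2)*exp(z)/z**3

Explanation: The exponent -3 on z was incorrectly written as -2: the term (z - 2)*exp(z)/z**3 was incorrectly written as (z - 2)*exp(z)/z**2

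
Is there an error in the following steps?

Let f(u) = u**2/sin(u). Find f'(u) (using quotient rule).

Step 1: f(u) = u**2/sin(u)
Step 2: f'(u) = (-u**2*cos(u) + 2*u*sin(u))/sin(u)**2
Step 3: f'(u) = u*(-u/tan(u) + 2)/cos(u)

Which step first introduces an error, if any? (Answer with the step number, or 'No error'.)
Step 3

Step 3 is incorrect due to a wrong trig function.
The step shows: u*(-u/tan(u) + 2)/cos(u)
The correct value should be: u*(-u/tan(u) + 2)/sin(u)

Explanation: sin(u) was incorrectly written as cos(u): the term u*(-u/tan(u) + 2)/sin(u) was incorrectly written as u*(-u/tan(u) + 2)/cos(u)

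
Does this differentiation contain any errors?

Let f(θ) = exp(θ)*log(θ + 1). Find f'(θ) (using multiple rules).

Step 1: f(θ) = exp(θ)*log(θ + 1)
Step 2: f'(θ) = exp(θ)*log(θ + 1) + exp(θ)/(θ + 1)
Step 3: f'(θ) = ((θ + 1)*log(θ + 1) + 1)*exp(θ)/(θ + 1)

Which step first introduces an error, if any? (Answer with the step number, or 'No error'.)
No error

All steps in this derivation are correct.
The final answer f'(θ) = ((θ + 1)*log(θ + 1) + 1)*exp(θ)/(θ + 1) is valid.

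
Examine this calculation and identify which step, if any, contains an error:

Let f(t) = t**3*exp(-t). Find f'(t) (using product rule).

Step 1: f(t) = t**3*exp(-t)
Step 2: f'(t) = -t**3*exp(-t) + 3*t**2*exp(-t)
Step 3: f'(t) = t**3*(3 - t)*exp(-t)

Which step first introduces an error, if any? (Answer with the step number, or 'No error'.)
Step 3

Step 3 is incorrect due to a wrong exponent.
The step shows: t**3*(3 - t)*exp(-t)
The correct value should be: t**2*(3 - t)*exp(-t)

Explanation: The exponent 2 on t was incorrectly written as 3: the term t**2*(3 - t)*exp(-t) was incorrectly written as t**3*(3 - t)*exp(-t)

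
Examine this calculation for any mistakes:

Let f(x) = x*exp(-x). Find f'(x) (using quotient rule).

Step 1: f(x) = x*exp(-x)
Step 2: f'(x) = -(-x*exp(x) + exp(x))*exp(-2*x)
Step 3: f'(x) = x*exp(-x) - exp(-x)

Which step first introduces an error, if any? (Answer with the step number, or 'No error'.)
Step 2

Step 2 is incorrect due to a sign flip.
The step shows: -(-x*exp(x) + exp(x))*exp(-2*x)
The correct value should be: (-x*exp(x) + exp(x))*exp(-2*x)

Explanation: The sign of the whole expression was flipped: the term (-x*exp(x) + exp(x))*exp(-2*x) was incorrectly written as -(-x*exp(x) + exp(x))*exp(-2*x)
The later steps are derived from this incorrect expression, so the error originates in Step 2.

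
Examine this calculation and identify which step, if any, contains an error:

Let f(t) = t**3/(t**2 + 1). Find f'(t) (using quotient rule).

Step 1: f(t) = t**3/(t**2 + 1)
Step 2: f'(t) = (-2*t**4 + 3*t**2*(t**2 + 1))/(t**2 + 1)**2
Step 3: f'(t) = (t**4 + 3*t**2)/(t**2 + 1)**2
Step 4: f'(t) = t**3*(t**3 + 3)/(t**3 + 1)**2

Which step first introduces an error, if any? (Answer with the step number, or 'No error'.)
Step 4

Step 4 is incorrect due to a wrong exponent.
The step shows: t**3*(t**3 + 3)/(t**3 + 1)**2
The correct value should be: t**2*(t**2 + 3)/(t**2 + 1)**2

Explanation: The exponent 2 on t was incorrectly written as 3: the term t**2*(t**2 + 3)/(t**2 + 1)**2 was incorrectly written as t**3*(t**3 + 3)/(t**3 + 1)**2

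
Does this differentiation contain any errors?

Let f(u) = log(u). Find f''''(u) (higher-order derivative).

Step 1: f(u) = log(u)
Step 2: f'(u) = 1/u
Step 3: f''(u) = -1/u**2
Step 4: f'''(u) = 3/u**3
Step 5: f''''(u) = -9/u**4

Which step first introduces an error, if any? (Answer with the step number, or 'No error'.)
Step 4

Step 4 is incorrect due to a wrong coefficient.
The step shows: 3/u**3
The correct value should be: 2/u**3

Explanation: The coefficient 2 was incorrectly written as 3: the term 2/u**3 was incorrectly written as 3/u**3
The later steps are derived from this incorrect expression, so the error originates in Step 4.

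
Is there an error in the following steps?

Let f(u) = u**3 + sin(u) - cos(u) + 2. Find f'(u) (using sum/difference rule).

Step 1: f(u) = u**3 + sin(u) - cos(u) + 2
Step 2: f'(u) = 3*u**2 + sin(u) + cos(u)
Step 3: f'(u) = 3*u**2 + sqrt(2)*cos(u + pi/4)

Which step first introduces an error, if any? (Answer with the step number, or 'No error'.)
Step 3

Step 3 is incorrect due to a wrong trig function.
The step shows: 3*u**2 + sqrt(2)*cos(u + pi/4)
The correct value should be: 3*u**2 + sqrt(2)*sin(u + pi/4)

Explanation: sin(u + pi/4) was incorrectly written as cos(u + pi/4): the term sqrt(2)*sin(u + pi/4) was incorrectly written as sqrt(2)*cos(u + pi/4)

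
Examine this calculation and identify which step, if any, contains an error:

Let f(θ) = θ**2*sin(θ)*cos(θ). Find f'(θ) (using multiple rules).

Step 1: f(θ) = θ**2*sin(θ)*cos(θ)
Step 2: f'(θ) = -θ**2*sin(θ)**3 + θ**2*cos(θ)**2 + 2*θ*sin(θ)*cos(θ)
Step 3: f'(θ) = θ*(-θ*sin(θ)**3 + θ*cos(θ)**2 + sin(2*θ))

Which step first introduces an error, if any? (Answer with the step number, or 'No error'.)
Step 2

Step 2 is incorrect due to a wrong exponent.
The step shows: -θ**2*sin(θ)**3 + θ**2*cos(θ)**2 + 2*θ*sin(θ)*cos(θ)
The correct value should be: -θ**2*sin(θ)**2 + θ**2*cos(θ)**2 + 2*θ*sin(θ)*cos(θ)

Explanation: The exponent 2 on sin(θ) was incorrectly written as 3: the term -θ**2*sin(θ)**2 was incorrectly written as -θ**2*sin(θ)**3
The later steps are derived from this incorrect expression, so the error originates in Step 2.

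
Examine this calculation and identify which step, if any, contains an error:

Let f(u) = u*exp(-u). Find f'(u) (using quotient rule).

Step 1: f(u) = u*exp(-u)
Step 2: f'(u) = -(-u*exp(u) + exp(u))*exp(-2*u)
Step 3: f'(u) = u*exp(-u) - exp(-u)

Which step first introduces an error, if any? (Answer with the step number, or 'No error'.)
Step 2

Step 2 is incorrect due to a sign flip.
The step shows: -(-u*exp(u) + exp(u))*exp(-2*u)
The correct value should be: (-u*exp(u) + exp(u))*exp(-2*u)

Explanation: The sign of the whole expression was flipped: the term (-u*exp(u) + exp(u))*exp(-2*u) was incorrectly written as -(-u*exp(u) + exp(u))*exp(-2*u)
The later steps are derived from this incorrect expression, so the error originates in Step 2.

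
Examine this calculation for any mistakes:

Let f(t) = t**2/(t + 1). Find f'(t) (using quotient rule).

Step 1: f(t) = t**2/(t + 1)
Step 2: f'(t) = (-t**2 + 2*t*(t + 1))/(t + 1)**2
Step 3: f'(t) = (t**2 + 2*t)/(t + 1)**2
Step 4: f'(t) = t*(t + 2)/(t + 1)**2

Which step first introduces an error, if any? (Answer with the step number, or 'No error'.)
No error

All steps in this derivation are correct.
The final answer f'(t) = t*(t + 2)/(t + 1)**2 is valid.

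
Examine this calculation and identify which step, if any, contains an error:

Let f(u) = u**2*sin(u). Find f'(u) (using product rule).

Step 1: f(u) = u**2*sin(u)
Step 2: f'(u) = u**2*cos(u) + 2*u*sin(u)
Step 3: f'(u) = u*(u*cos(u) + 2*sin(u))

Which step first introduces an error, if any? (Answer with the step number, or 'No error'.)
No error

All steps in this derivation are correct.
The final answer f'(u) = u*(u*cos(u) + 2*sin(u)) is valid.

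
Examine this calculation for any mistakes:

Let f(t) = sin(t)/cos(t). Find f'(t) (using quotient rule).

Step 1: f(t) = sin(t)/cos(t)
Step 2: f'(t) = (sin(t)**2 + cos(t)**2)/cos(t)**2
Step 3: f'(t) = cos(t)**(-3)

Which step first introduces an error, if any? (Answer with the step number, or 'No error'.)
Step 3

Step 3 is incorrect due to a wrong exponent.
The step shows: cos(t)**(-3)
The correct value should be: cos(t)**(-2)

Explanation: The exponent -2 on cos(t) was incorrectly written as -3: the term cos(t)**(-2) was incorrectly written as cos(t)**(-3)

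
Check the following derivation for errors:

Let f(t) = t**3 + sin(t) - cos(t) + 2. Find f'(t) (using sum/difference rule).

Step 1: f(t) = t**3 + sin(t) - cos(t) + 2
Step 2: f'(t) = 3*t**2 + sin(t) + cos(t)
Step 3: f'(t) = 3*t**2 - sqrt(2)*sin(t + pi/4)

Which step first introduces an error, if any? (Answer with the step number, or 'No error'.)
Step 3

Step 3 is incorrect due to a sign flip.
The step shows: 3*t**2 - sqrt(2)*sin(t + pi/4)
The correct value should be: 3*t**2 + sqrt(2)*sin(t + pi/4)

Explanation: The sign of one term was flipped: the term sqrt(2)*sin(t + pi/4) was incorrectly written as -sqrt(2)*sin(t + pi/4)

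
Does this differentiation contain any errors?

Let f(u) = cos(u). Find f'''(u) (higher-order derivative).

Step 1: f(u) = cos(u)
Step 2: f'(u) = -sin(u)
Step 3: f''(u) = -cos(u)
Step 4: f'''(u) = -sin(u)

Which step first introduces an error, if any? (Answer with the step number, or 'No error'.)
Step 4

Step 4 is incorrect due to a sign flip.
The step shows: -sin(u)
The correct value should be: sin(u)

Explanation: The sign of the whole expression was flipped: the term sin(u) was incorrectly written as -sin(u)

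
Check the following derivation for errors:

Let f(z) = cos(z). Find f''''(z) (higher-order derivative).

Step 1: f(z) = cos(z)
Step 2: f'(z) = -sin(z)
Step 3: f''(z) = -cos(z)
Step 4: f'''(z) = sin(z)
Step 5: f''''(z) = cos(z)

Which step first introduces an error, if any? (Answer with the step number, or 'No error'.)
No error

All steps in this derivation are correct.
The final answer f''''(z) = cos(z) is valid.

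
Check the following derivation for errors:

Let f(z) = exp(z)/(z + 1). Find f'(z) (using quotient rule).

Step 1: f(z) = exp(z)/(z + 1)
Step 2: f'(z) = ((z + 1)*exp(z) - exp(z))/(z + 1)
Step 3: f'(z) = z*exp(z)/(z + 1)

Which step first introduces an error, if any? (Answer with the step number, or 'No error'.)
Step 2

Step 2 is incorrect due to a wrong exponent.
The step shows: ((z + 1)*exp(z) - exp(z))/(z + 1)
The correct value should be: ((z + 1)*exp(z) - exp(z))/(z + 1)**2

Explanation: The exponent -2 on z + 1 was incorrectly written as -1: the term ((z + 1)*exp(z) - exp(z))/(z + 1)**2 was incorrectly written as ((z + 1)*exp(z) - exp(z))/(z + 1)
The later steps are derived from this incorrect expression, so the error originates in Step 2.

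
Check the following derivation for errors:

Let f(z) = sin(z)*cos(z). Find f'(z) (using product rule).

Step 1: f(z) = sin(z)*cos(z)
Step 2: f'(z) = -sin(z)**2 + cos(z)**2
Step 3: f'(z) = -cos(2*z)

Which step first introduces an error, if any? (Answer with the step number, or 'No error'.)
Step 3

Step 3 is incorrect due to a sign flip.
The step shows: -cos(2*z)
The correct value should be: cos(2*z)

Explanation: The sign of the whole expression was flipped: the term cos(2*z) was incorrectly written as -cos(2*z)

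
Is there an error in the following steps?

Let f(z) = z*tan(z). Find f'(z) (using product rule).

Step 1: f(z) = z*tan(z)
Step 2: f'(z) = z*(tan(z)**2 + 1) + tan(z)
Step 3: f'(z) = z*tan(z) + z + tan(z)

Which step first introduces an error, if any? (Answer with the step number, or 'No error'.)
Step 3

Step 3 is incorrect due to a wrong exponent.
The step shows: z*tan(z) + z + tan(z)
The correct value should be: z*tan(z)**2 + z + tan(z)

Explanation: The exponent 2 on tan(z) was incorrectly written as 1: the term z*tan(z)**2 was incorrectly written as z*tan(z)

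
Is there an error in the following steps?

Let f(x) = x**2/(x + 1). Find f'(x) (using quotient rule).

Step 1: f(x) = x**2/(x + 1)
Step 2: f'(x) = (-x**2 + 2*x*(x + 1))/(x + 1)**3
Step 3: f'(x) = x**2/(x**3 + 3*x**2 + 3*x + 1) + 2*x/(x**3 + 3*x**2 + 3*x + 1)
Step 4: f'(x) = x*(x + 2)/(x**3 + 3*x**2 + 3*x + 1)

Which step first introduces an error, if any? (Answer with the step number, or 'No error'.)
Step 2

Step 2 is incorrect due to a wrong exponent.
The step shows: (-x**2 + 2*x*(x + 1))/(x + 1)**3
The correct value should be: (-x**2 + 2*x*(x + 1))/(x + 1)**2

Explanation: The exponent -2 on x + 1 was incorrectly written as -3: the term (-x**2 + 2*x*(x + 1))/(x + 1)**2 was incorrectly written as (-x**2 + 2*x*(x + 1))/(x + 1)**3
The later steps are derived from this incorrect expression, so the error originates in Step 2.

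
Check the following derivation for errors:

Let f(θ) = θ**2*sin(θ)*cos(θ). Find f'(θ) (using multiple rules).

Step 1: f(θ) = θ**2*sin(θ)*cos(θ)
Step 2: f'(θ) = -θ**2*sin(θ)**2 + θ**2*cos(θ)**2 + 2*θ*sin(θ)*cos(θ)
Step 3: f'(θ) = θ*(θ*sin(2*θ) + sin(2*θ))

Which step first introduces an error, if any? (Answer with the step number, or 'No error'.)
Step 3

Step 3 is incorrect due to a wrong trig function.
The step shows: θ*(θ*sin(2*θ) + sin(2*θ))
The correct value should be: θ*(θ*cos(2*θ) + sin(2*θ))

Explanation: cos(2*θ) was incorrectly written as sin(2*θ): the term θ*(θ*cos(2*θ) + sin(2*θ)) was incorrectly written as θ*(θ*sin(2*θ) + sin(2*θ))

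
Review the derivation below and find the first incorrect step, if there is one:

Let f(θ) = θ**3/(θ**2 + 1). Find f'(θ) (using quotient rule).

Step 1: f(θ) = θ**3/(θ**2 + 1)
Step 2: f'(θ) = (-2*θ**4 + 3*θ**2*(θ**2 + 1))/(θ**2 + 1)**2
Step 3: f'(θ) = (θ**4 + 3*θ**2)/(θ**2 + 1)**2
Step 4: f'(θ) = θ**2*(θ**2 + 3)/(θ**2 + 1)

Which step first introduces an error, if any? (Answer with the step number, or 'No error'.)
Step 4

Step 4 is incorrect due to a wrong exponent.
The step shows: θ**2*(θ**2 + 3)/(θ**2 + 1)
The correct value should be: θ**2*(θ**2 + 3)/(θ**2 + 1)**2

Explanation: The exponent -2 on θ**2 + 1 was incorrectly written as -1: the term θ**2*(θ**2 + 3)/(θ**2 + 1)**2 was incorrectly written as θ**2*(θ**2 + 3)/(θ**2 + 1)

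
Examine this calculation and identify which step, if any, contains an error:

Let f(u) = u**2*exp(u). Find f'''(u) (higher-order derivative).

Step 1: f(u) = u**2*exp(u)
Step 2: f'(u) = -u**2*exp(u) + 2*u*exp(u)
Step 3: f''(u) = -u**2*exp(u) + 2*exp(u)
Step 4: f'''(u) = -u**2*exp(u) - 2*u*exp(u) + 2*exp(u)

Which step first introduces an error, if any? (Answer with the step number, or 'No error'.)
Step 2

Step 2 is incorrect due to a sign flip.
The step shows: -u**2*exp(u) + 2*u*exp(u)
The correct value should be: u**2*exp(u) + 2*u*exp(u)

Explanation: The sign of one term was flipped: the term u**2*exp(u) was incorrectly written as -u**2*exp(u)
The later steps are derived from this incorrect expression, so the error originates in Step 2.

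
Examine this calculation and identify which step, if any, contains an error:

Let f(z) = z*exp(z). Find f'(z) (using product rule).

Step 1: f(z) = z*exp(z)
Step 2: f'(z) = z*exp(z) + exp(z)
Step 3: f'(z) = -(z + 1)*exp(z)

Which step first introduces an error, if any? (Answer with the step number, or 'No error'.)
Step 3

Step 3 is incorrect due to a sign flip.
The step shows: -(z + 1)*exp(z)
The correct value should be: (z + 1)*exp(z)

Explanation: The sign of the whole expression was flipped: the term (z + 1)*exp(z) was incorrectly written as -(z + 1)*exp(z)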